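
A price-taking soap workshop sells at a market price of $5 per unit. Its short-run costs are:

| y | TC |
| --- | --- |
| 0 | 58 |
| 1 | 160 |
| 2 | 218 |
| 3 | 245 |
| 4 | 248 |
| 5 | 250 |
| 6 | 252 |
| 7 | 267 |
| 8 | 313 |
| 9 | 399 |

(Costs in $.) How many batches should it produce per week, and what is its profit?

y = 0 (shut down); profit = -$58

Profit at each row (π = 5y − TC): y=0: -58; y=1: -155; y=2: -208; y=3: -230; y=4: -228; y=5: -225; y=6: -222; y=7: -232; y=8: -273; y=9: -354.
Profit is highest at y = 0. Equivalently, the lowest AVC in the table is 209/7 ≈ $29.86 at y = 7, and P = $5 falls below it — price never covers variable cost, so the firm shuts down and loses only its fixed cost.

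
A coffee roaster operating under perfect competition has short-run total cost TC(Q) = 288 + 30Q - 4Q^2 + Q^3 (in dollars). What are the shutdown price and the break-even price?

AVC = 30 - 4Q + Q^2; minimized at Q = 2, giving min AVC = $26. That is the shutdown price.
ATC = 288/Q + 30 - 4Q + Q^2. Setting dATC/dQ = −288/Q^2 − 4 + 2Q = 0 gives Q = 6 (since 2·6^3 − 4·6^2 = 288).
min ATC = 288/6 + 30 − 4·6 + 6^2 = $90. That is the break-even price.
For $26 ≤ P < $90 the firm produces at a loss; below $26 it shuts down.

Shutdown price = $26; break-even price = $90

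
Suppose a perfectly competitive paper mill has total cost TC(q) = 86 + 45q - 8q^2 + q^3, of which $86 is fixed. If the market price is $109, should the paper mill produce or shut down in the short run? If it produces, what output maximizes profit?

Produce at q = 8

Strip out fixed cost: VC = 45q - 8q^2 + q^3. Then AVC = 45 - 8q + q^2 and MC = 45 - 16q + 3q^2.
The AVC parabola has its vertex at q = 8/2 = 4, where AVC = 45 - 8·4 + 4^2 = $29.
P = $109 exceeds min AVC = $29, so the firm stays open.
Solving P = MC: -64 - 16q + 3q^2 = 0 ⇒ q = -8/3 or 8. On the upward-sloping branch, q* = 8.
Check: AVC at q = 8 is $45 ≤ P, so revenue covers variable cost.
Profit = P·q − TC = 109·8 − 446 = $426.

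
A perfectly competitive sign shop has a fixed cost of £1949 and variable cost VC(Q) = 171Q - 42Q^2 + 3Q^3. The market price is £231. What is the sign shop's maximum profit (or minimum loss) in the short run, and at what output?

AVC = 171 - 42Q + 3Q^2 has its minimum £24 at Q = 7; price £231 clears that bar, so the firm operates.
MC = 171 - 84Q + 9Q^2. Setting P = MC and taking the root on the rising branch gives Q* = 10.
TR = 231·10 = 2310. TC = 1949 + 510 = 2459. Profit = 2310 − 2459 = -£149.
Shutting down would mean losing the fixed cost of £1949, so operating at a loss of £149 is better by £1800.

Profit = -£149 at Q = 10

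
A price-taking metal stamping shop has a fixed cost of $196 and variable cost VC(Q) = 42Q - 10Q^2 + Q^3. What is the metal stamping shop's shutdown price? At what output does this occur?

The firm shuts down when price falls below the minimum of average variable cost. AVC = VC/Q = 42 - 10Q + Q^2.
dAVC/dQ = -10 + 2Q = 0 gives Q = 5. min AVC = 42 - 10·5 + 5^2 = 17.
The firm shuts down for any P below $17.

$17 per unit, at Q = 5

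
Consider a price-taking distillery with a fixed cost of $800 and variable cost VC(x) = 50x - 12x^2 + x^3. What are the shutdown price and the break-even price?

Shutdown price = $14; break-even price = $110

AVC = 50 - 12x + x^2; minimized at x = 6, giving min AVC = $14. That is the shutdown price.
ATC = 800/x + 50 - 12x + x^2. Setting dATC/dx = −800/x^2 − 12 + 2x = 0 gives x = 10 (since 2·10^3 − 12·10^2 = 800).
min ATC = 800/10 + 50 − 12·10 + 10^2 = $110. That is the break-even price.
For $14 ≤ P < $110 the firm produces at a loss; below $14 it shuts down.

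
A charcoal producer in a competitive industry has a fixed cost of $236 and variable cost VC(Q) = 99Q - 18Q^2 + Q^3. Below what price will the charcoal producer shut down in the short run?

$18 per unit

The shutdown price is the minimum of AVC. VC = 99Q - 18Q^2 + Q^3, so AVC = 99 - 18Q + Q^2.
At the minimum of AVC, MC = AVC. MC = 99 - 36Q + 3Q^2; setting MC = AVC gives 2Q^2 - 18Q = 0, so Q = 9. min AVC = 18.
So the shutdown price is $18.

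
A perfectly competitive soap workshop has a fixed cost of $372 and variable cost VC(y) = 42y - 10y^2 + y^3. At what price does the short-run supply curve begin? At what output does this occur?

Short-run supply begins at min AVC. From VC = 42y - 10y^2 + y^3, AVC = 42 - 10y + y^2.
dAVC/dy = -10 + 2y = 0 gives y = 5. min AVC = 42 - 10·5 + 5^2 = 17.
So the shutdown price is $17.

$17 per unit, at y = 5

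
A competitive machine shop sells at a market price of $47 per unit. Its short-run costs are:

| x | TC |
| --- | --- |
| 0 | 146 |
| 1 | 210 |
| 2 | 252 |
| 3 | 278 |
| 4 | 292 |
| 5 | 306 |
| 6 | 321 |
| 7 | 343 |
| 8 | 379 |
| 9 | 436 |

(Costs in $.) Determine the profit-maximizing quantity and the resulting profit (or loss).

x = 8; profit = -$3

Tabulate TR − TC: x=0: -146; x=1: -163; x=2: -158; x=3: -137; x=4: -104; x=5: -71; x=6: -39; x=7: -14; x=8: -3; x=9: -13.
Profit is maximized at x = 8. AVC there is 233/8 = $29.12 ≤ P, so producing beats shutting down (which would give -$146).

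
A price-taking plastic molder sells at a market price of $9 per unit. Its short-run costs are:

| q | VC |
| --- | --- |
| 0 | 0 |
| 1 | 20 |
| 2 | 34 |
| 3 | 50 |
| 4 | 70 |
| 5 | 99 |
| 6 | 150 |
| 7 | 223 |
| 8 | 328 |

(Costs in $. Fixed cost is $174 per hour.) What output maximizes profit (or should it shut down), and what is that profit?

q = 0 (shut down); profit = -$174

Profit at each row (π = 9q − TC): q=0: -174; q=1: -185; q=2: -190; q=3: -197; q=4: -208; q=5: -228; q=6: -270; q=7: -334; q=8: -430.
Profit is highest at q = 0. Equivalently, the lowest AVC in the table is 50/3 ≈ $16.67 at q = 3, and P = $9 falls below it — price never covers variable cost, so the firm shuts down and loses only its fixed cost.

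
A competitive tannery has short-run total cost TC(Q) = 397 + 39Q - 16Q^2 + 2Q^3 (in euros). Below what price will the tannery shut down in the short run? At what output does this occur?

€7 per unit, at Q = 4

The shutdown price is the minimum of AVC. VC = 39Q - 16Q^2 + 2Q^3, so AVC = 39 - 16Q + 2Q^2.
dAVC/dQ = -16 + 4Q = 0 gives Q = 4. min AVC = 39 - 16·4 + 2·4^2 = 7.
For P < €7 the firm produces nothing.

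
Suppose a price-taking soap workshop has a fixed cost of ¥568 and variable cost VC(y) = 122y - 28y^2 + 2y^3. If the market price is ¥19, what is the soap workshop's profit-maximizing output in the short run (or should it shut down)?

Shut down

Variable cost is VC = 122y - 28y^2 + 2y^3, so AVC = VC/y = 122 - 28y + 2y^2 and MC = dTC/dy = 122 - 56y + 6y^2.
The AVC parabola has its vertex at y = 28/4 = 7, where AVC = 122 - 28·7 + 2·7^2 = ¥24.
With P < min AVC (¥19 < ¥24), every unit sold adds to the loss.
The firm minimizes its loss by shutting down and losing only its fixed cost of ¥568.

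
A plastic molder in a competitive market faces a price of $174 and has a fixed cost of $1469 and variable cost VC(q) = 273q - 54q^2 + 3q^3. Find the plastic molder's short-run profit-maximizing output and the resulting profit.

Profit = -$17 at q = 11

AVC = 273 - 54q + 3q^2 has its minimum $30 at q = 9; price $174 clears that bar, so the firm operates.
MC = 273 - 108q + 9q^2. Setting P = MC and taking the root on the rising branch gives q* = 11.
TR = 174·11 = 1914. TC = 1469 + 462 = 1931. Profit = 1914 − 1931 = -$17.
Shutting down would mean losing the fixed cost of $1469, so operating at a loss of $17 is better by $1452.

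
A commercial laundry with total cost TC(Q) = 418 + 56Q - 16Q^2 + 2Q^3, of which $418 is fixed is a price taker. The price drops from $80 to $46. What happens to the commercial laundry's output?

AVC = 56 - 16Q + 2Q^2, minimized at Q = 4 where min AVC = $24. MC = 56 - 32Q + 6Q^2.
At P = $80 ≥ min AVC, set P = MC on the rising branch: Q = 6.
At P = $46 ≥ min AVC, set P = MC: Q = 5. The firm stays open but cuts output.

Output falls from 6 to 5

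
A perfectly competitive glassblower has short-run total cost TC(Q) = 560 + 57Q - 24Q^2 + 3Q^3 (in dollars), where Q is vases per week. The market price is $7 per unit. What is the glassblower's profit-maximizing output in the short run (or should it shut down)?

Shut down

From TC, MC = TC'(Q) = 57 - 48Q + 9Q^2 and AVC = VC/Q = 57 - 24Q + 3Q^2.
The AVC parabola has its vertex at Q = 24/6 = 4, where AVC = 57 - 24·4 + 3·4^2 = $9.
P = $7 lies below min AVC = $9; no output level covers variable cost.
Best response: produce nothing and absorb the $560 fixed cost.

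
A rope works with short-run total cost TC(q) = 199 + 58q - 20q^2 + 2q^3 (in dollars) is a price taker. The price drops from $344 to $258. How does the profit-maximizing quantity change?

Output falls from 11 to 10

MC = 58 - 40q + 6q^2; the shutdown threshold is min AVC = $8 (at q = 5).
With P = $344 above the shutdown price, P = MC gives q = 11.
At P = $258 ≥ min AVC, set P = MC: q = 10. The firm stays open but cuts output.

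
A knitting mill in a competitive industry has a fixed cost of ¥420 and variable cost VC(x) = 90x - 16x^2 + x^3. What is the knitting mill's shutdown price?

¥26 per unit

The shutdown price is the minimum of AVC. VC = 90x - 16x^2 + x^3, so AVC = 90 - 16x + x^2.
At the minimum of AVC, MC = AVC. MC = 90 - 32x + 3x^2; setting MC = AVC gives 2x^2 - 16x = 0, so x = 8. min AVC = 26.
So the shutdown price is ¥26.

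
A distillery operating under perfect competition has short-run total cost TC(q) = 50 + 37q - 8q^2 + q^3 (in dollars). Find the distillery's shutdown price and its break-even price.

Shutdown price = min AVC. AVC = 37 - 8q + q^2, with vertex at q = 4 and minimum $21.
ATC = 50/q + 37 - 8q + q^2. Setting dATC/dq = −50/q^2 − 8 + 2q = 0 gives q = 5 (since 2·5^3 − 8·5^2 = 50).
min ATC = 50/5 + 37 − 8·5 + 5^2 = $32. That is the break-even price.
For $21 ≤ P < $32 the firm produces at a loss; below $21 it shuts down.

Shutdown price = $21; break-even price = $32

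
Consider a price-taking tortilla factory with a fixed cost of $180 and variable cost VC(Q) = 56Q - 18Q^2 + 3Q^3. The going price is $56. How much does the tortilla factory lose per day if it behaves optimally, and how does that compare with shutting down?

Profit = -$84 at Q = 4

AVC = 56 - 18Q + 3Q^2 has its minimum $29 at Q = 3; price $56 clears that bar, so the firm operates.
MC = 56 - 36Q + 9Q^2. Setting P = MC and taking the root on the rising branch gives Q* = 4.
TR = 56·4 = 224. TC = 180 + 128 = 308. Profit = 224 − 308 = -$84.
That loss of $84 beats the $180 the firm would lose by shutting down; producing recovers $96 of fixed cost.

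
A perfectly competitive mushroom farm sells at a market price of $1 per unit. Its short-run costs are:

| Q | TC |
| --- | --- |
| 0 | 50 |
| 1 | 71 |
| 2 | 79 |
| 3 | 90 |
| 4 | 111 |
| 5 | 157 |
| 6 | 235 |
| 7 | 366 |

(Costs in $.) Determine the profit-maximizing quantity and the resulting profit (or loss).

Profit at each row (π = 1Q − TC): Q=0: -50; Q=1: -70; Q=2: -77; Q=3: -87; Q=4: -107; Q=5: -152; Q=6: -229; Q=7: -359.
Profit is highest at Q = 0. Equivalently, the lowest AVC in the table is 40/3 ≈ $13.33 at Q = 3, and P = $1 falls below it — price never covers variable cost, so the firm shuts down and loses only its fixed cost.

Q = 0 (shut down); profit = -$50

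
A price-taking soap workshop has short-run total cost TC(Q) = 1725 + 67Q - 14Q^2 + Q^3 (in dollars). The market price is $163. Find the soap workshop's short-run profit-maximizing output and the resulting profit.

Profit = -$285 at Q = 12

AVC = 67 - 14Q + Q^2; min AVC = $18 at Q = 7. Since P = $163 ≥ min AVC, the firm produces.
MC = 67 - 28Q + 3Q^2. Setting P = MC and taking the root on the rising branch gives Q* = 12.
TR = 163·12 = 1956. TC = 1725 + 516 = 2241. Profit = 1956 − 2241 = -$285.
Shutting down would mean losing the fixed cost of $1725, so operating at a loss of $285 is better by $1440.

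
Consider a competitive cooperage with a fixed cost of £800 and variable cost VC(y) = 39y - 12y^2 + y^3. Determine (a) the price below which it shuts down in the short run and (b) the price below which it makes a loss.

Shutdown price = min AVC. AVC = 39 - 12y + y^2, with vertex at y = 6 and minimum £3.
ATC = 800/y + 39 - 12y + y^2. Setting dATC/dy = −800/y^2 − 12 + 2y = 0 gives y = 10 (since 2·10^3 − 12·10^2 = 800).
min ATC = 800/10 + 39 − 12·10 + 10^2 = £99. That is the break-even price.
For £3 ≤ P < £99 the firm produces at a loss; below £3 it shuts down.

Shutdown price = £3; break-even price = £99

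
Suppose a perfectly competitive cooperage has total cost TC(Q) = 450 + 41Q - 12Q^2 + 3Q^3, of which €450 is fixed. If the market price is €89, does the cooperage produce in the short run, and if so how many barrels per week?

Strip out fixed cost: VC = 41Q - 12Q^2 + 3Q^3. Then AVC = 41 - 12Q + 3Q^2 and MC = 41 - 24Q + 9Q^2.
The AVC parabola has its vertex at Q = 12/6 = 2, where AVC = 41 - 12·2 + 3·2^2 = €29.
Since P = €89 ≥ min AVC = €29, price covers variable cost and the firm should produce.
P = MC gives -48 - 24Q + 9Q^2 = 0, with roots -4/3 and 4. Take the larger (rising MC): Q* = 4.
Check: AVC at Q = 4 is €41 ≤ P, so revenue covers variable cost.
Profit = P·Q − TC = 89·4 − 614 = -€258, a loss, but smaller than the €450 fixed cost the firm would lose by shutting down.

Produce at Q = 4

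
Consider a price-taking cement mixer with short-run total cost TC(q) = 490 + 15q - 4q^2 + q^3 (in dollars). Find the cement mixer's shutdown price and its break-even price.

AVC = 15 - 4q + q^2; minimized at q = 2, giving min AVC = $11. That is the shutdown price.
ATC = 490/q + 15 - 4q + q^2. Setting dATC/dq = −490/q^2 − 4 + 2q = 0 gives q = 7 (since 2·7^3 − 4·7^2 = 490).
min ATC = 490/7 + 15 − 4·7 + 7^2 = $106. That is the break-even price.
Between these two prices the firm operates at a loss; above $106 it earns a profit.

Shutdown price = $11; break-even price = $106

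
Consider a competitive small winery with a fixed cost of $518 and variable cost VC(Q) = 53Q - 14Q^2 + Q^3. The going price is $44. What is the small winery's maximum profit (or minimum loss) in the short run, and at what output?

Profit = -$194 at Q = 9

AVC = 53 - 14Q + Q^2 has its minimum $4 at Q = 7; price $44 clears that bar, so the firm operates.
MC = 53 - 28Q + 3Q^2. Setting P = MC and taking the root on the rising branch gives Q* = 9.
TR = 44·9 = 396. TC = 518 + 72 = 590. Profit = 396 − 590 = -$194.
That loss of $194 beats the $518 the firm would lose by shutting down; producing recovers $324 of fixed cost.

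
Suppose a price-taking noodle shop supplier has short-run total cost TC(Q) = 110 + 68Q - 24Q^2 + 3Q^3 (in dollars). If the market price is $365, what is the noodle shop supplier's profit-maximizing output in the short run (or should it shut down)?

Produce at Q = 9

From TC, MC = TC'(Q) = 68 - 48Q + 9Q^2 and AVC = VC/Q = 68 - 24Q + 3Q^2.
The AVC parabola has its vertex at Q = 24/6 = 4, where AVC = 68 - 24·4 + 3·4^2 = $20.
Because $365 ≥ $20, revenue can cover variable cost; the firm operates.
Solving P = MC: -297 - 48Q + 9Q^2 = 0 ⇒ Q = -11/3 or 9. On the upward-sloping branch, Q* = 9.
Check: AVC at Q = 9 is $95 ≤ P, so revenue covers variable cost.
Profit = P·Q − TC = 365·9 − 965 = $2320.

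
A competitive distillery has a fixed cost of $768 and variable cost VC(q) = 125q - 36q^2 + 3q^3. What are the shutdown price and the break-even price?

Shutdown price = $17; break-even price = $125

Shutdown price = min AVC. AVC = 125 - 36q + 3q^2, with vertex at q = 6 and minimum $17.
ATC = 768/q + 125 - 36q + 3q^2. Setting dATC/dq = −768/q^2 − 36 + 6q = 0 gives q = 8 (since 6·8^3 − 36·8^2 = 768).
min ATC = 768/8 + 125 − 36·8 + 3·8^2 = $125. That is the break-even price.
Between these two prices the firm operates at a loss; above $125 it earns a profit.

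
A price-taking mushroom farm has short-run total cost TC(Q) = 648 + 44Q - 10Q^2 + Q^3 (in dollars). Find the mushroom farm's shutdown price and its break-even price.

Shutdown price = $19; break-even price = $107

AVC = 44 - 10Q + Q^2; minimized at Q = 5, giving min AVC = $19. That is the shutdown price.
ATC = 648/Q + 44 - 10Q + Q^2. Setting dATC/dQ = −648/Q^2 − 10 + 2Q = 0 gives Q = 9 (since 2·9^3 − 10·9^2 = 648).
min ATC = 648/9 + 44 − 10·9 + 9^2 = $107. That is the break-even price.
For $19 ≤ P < $107 the firm produces at a loss; below $19 it shuts down.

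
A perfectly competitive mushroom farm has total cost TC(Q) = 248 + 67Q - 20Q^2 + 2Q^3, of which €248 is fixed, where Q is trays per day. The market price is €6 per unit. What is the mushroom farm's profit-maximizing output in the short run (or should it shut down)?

Shut down

From TC, MC = TC'(Q) = 67 - 40Q + 6Q^2 and AVC = VC/Q = 67 - 20Q + 2Q^2.
AVC is minimized where dAVC/dQ = -20 + 4Q = 0, at Q = 5; min AVC = 67 - 20·5 + 2·5^2 = €17.
With P < min AVC (€6 < €17), every unit sold adds to the loss.
Best response: produce nothing and absorb the €248 fixed cost.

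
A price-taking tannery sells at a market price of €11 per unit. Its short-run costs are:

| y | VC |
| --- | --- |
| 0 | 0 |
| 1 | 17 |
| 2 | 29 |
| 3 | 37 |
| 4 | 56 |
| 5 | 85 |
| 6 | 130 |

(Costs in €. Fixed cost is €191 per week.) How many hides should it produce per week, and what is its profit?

Compute π = P·y − TC at each output: y=0: -191; y=1: -197; y=2: -198; y=3: -195; y=4: -203; y=5: -221; y=6: -255.
Profit is highest at y = 0. Equivalently, the lowest AVC in the table is 37/3 ≈ €12.33 at y = 3, and P = €11 falls below it — price never covers variable cost, so the firm shuts down and loses only its fixed cost.

y = 0 (shut down); profit = -€191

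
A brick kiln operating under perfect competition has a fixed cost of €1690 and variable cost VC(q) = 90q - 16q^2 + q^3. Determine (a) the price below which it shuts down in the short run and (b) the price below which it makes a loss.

Shutdown price = €26; break-even price = €181

Shutdown price = min AVC. AVC = 90 - 16q + q^2, with vertex at q = 8 and minimum €26.
ATC = 1690/q + 90 - 16q + q^2. Setting dATC/dq = −1690/q^2 − 16 + 2q = 0 gives q = 13 (since 2·13^3 − 16·13^2 = 1690).
min ATC = 1690/13 + 90 − 16·13 + 13^2 = €181. That is the break-even price.
For €26 ≤ P < €181 the firm produces at a loss; below €26 it shuts down.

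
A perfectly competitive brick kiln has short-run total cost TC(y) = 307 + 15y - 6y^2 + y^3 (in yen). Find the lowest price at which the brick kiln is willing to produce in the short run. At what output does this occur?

Short-run supply begins at min AVC. From VC = 15y - 6y^2 + y^3, AVC = 15 - 6y + y^2.
dAVC/dy = -6 + 2y = 0 gives y = 3. min AVC = 15 - 6·3 + 3^2 = 6.
The firm shuts down for any P below ¥6.

¥6 per unit, at y = 3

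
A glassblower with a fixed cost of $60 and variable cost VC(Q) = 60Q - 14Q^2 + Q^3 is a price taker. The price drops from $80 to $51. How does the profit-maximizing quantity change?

Output falls from 10 to 9

MC = 60 - 28Q + 3Q^2; the shutdown threshold is min AVC = $11 (at Q = 7).
With P = $80 above the shutdown price, P = MC gives Q = 10.
At P = $51 ≥ min AVC, set P = MC: Q = 9. The firm stays open but cuts output.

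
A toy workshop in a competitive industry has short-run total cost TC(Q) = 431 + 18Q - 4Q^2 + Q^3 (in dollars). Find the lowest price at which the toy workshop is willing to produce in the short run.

$14 per unit

The shutdown price is the minimum of AVC. VC = 18Q - 4Q^2 + Q^3, so AVC = 18 - 4Q + Q^2.
dAVC/dQ = -4 + 2Q = 0 gives Q = 2. min AVC = 18 - 4·2 + 2^2 = 14.
For P < $14 the firm produces nothing.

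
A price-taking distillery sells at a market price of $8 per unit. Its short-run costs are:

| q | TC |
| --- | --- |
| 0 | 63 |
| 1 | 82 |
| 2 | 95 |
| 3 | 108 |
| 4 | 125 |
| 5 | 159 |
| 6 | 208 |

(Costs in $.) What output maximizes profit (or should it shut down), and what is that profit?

q = 0 (shut down); profit = -$63

Compute π = P·q − TC at each output: q=0: -63; q=1: -74; q=2: -79; q=3: -84; q=4: -93; q=5: -119; q=6: -160.
Profit is highest at q = 0. Equivalently, the lowest AVC in the table is 45/3 ≈ $15 at q = 3, and P = $8 falls below it — price never covers variable cost, so the firm shuts down and loses only its fixed cost.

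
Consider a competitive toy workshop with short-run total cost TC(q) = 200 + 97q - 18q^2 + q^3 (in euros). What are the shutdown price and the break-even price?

AVC = 97 - 18q + q^2; minimized at q = 9, giving min AVC = €16. That is the shutdown price.
ATC = 200/q + 97 - 18q + q^2. Setting dATC/dq = −200/q^2 − 18 + 2q = 0 gives q = 10 (since 2·10^3 − 18·10^2 = 200).
min ATC = 200/10 + 97 − 18·10 + 10^2 = €37. That is the break-even price.
Between these two prices the firm operates at a loss; above €37 it earns a profit.

Shutdown price = €16; break-even price = €37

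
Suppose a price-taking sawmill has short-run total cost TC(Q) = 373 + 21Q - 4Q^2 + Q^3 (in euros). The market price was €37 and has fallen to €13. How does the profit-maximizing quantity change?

MC = 21 - 8Q + 3Q^2; the shutdown threshold is min AVC = €17 (at Q = 2).
At P = €37 ≥ min AVC, set P = MC on the rising branch: Q = 4.
At P = €13 < min AVC = €17, price no longer covers variable cost at any output, so the firm shuts down: Q = 0.

Output falls from 4 to 0 (the firm shuts down)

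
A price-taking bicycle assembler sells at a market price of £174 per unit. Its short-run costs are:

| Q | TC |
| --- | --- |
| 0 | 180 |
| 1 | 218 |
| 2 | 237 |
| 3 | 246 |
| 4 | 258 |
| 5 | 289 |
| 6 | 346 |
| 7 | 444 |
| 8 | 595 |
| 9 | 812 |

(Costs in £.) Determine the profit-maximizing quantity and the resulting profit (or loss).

Q = 8; profit = £797

Tabulate TR − TC: Q=0: -180; Q=1: -44; Q=2: 111; Q=3: 276; Q=4: 438; Q=5: 581; Q=6: 698; Q=7: 774; Q=8: 797; Q=9: 754.
Profit is maximized at Q = 8. AVC there is 415/8 = £51.88 ≤ P, so producing beats shutting down (which would give -£180).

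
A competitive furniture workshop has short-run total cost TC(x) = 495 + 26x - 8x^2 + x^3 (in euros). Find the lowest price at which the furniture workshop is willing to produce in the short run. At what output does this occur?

The shutdown price is the minimum of AVC. VC = 26x - 8x^2 + x^3, so AVC = 26 - 8x + x^2.
At the minimum of AVC, MC = AVC. MC = 26 - 16x + 3x^2; setting MC = AVC gives 2x^2 - 8x = 0, so x = 4. min AVC = 10.
The firm shuts down for any P below €10.

€10 per unit, at x = 4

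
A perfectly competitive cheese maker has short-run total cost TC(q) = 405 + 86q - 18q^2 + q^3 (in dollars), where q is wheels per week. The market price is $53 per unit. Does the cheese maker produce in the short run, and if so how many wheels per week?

Strip out fixed cost: VC = 86q - 18q^2 + q^3. Then AVC = 86 - 18q + q^2 and MC = 86 - 36q + 3q^2.
The AVC parabola has its vertex at q = 18/2 = 9, where AVC = 86 - 18·9 + 9^2 = $5.
P = $53 exceeds min AVC = $5, so the firm stays open.
Solving P = MC: 33 - 36q + 3q^2 = 0 ⇒ q = 1 or 11. On the upward-sloping branch, q* = 11.
Check: AVC at q = 11 is $9 ≤ P, so revenue covers variable cost.
Profit = P·q − TC = 53·11 − 504 = $79.

Produce at q = 11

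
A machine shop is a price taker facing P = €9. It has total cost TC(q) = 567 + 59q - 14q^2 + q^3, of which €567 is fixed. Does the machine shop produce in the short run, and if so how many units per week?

Variable cost is VC = 59q - 14q^2 + q^3, so AVC = VC/q = 59 - 14q + q^2 and MC = dTC/dq = 59 - 28q + 3q^2.
AVC is minimized where dAVC/dq = -14 + 2q = 0, at q = 7; min AVC = 59 - 14·7 + 7^2 = €10.
With P < min AVC (€9 < €10), every unit sold adds to the loss.
Best response: produce nothing and absorb the €567 fixed cost.

Shut down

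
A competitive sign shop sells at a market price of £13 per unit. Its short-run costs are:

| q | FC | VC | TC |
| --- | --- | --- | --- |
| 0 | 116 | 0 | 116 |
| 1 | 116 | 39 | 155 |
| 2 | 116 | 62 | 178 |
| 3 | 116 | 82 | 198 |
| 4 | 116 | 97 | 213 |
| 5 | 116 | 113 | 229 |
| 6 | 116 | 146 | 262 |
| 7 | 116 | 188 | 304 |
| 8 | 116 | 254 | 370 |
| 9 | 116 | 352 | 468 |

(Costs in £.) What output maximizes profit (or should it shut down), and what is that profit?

q = 0 (shut down); profit = -£116

Compute π = P·q − TC at each output: q=0: -116; q=1: -142; q=2: -152; q=3: -159; q=4: -161; q=5: -164; q=6: -184; q=7: -213; q=8: -266; q=9: -351.
Profit is highest at q = 0. Equivalently, the lowest AVC in the table is 113/5 ≈ £22.60 at q = 5, and P = £13 falls below it — price never covers variable cost, so the firm shuts down and loses only its fixed cost.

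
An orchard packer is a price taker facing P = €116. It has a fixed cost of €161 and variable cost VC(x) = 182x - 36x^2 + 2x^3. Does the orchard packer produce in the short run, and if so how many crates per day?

Strip out fixed cost: VC = 182x - 36x^2 + 2x^3. Then AVC = 182 - 36x + 2x^2 and MC = 182 - 72x + 6x^2.
AVC hits its minimum where MC = AVC, at x = 9, giving min AVC = 182 - 36·9 + 2·9^2 = €20.
P = €116 exceeds min AVC = €20, so the firm stays open.
P = MC gives 66 - 72x + 6x^2 = 0, with roots 1 and 11. Take the larger (rising MC): x* = 11.
Check: AVC at x = 11 is €28 ≤ P, so revenue covers variable cost.
Profit = P·x − TC = 116·11 − 469 = €807.

Produce at x = 11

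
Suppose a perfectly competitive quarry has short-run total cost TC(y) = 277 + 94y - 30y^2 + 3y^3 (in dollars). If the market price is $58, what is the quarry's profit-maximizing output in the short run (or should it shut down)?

From TC, MC = TC'(y) = 94 - 60y + 9y^2 and AVC = VC/y = 94 - 30y + 3y^2.
AVC hits its minimum where MC = AVC, at y = 5, giving min AVC = 94 - 30·5 + 3·5^2 = $19.
Since P = $58 ≥ min AVC = $19, price covers variable cost and the firm should produce.
Solving P = MC: 36 - 60y + 9y^2 = 0 ⇒ y = 2/3 or 6. On the upward-sloping branch, y* = 6.
Check: AVC at y = 6 is $22 ≤ P, so revenue covers variable cost.
Profit = P·y − TC = 58·6 − 409 = -$61, a loss, but smaller than the $277 fixed cost the firm would lose by shutting down.

Produce at y = 6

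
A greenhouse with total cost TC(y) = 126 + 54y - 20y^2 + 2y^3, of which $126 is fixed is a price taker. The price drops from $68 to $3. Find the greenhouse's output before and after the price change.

MC = 54 - 40y + 6y^2; the shutdown threshold is min AVC = $4 (at y = 5).
At P = $68 ≥ min AVC, set P = MC on the rising branch: y = 7.
At P = $3 < min AVC = $4, price no longer covers variable cost at any output, so the firm shuts down: y = 0.

Output falls from 7 to 0 (the firm shuts down)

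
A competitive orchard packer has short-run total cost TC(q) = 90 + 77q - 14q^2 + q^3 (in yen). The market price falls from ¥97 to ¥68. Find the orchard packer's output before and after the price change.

AVC = 77 - 14q + q^2, minimized at q = 7 where min AVC = ¥28. MC = 77 - 28q + 3q^2.
With P = ¥97 above the shutdown price, P = MC gives q = 10.
At P = ¥68 ≥ min AVC, set P = MC: q = 9. The firm stays open but cuts output.

Output falls from 10 to 9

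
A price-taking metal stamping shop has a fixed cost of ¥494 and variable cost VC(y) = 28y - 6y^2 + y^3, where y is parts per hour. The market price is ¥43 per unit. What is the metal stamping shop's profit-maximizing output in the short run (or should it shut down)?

Produce at y = 5

From TC, MC = TC'(y) = 28 - 12y + 3y^2 and AVC = VC/y = 28 - 6y + y^2.
The AVC parabola has its vertex at y = 6/2 = 3, where AVC = 28 - 6·3 + 3^2 = ¥19.
Since P = ¥43 ≥ min AVC = ¥19, price covers variable cost and the firm should produce.
Solving P = MC: -15 - 12y + 3y^2 = 0 ⇒ y = -1 or 5. On the upward-sloping branch, y* = 5.
Check: AVC at y = 5 is ¥23 ≤ P, so revenue covers variable cost.
Profit = P·y − TC = 43·5 − 609 = -¥394, a loss, but smaller than the ¥494 fixed cost the firm would lose by shutting down.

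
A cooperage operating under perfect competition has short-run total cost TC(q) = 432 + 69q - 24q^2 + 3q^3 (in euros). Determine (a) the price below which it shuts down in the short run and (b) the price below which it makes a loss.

Shutdown price = €21; break-even price = €105

Shutdown price = min AVC. AVC = 69 - 24q + 3q^2, with vertex at q = 4 and minimum €21.
ATC = 432/q + 69 - 24q + 3q^2. Setting dATC/dq = −432/q^2 − 24 + 6q = 0 gives q = 6 (since 6·6^3 − 24·6^2 = 432).
min ATC = 432/6 + 69 − 24·6 + 3·6^2 = €105. That is the break-even price.
For €21 ≤ P < €105 the firm produces at a loss; below €21 it shuts down.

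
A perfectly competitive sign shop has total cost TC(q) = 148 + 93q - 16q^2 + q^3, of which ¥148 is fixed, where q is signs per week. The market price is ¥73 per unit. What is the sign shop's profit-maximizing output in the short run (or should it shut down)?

From TC, MC = TC'(q) = 93 - 32q + 3q^2 and AVC = VC/q = 93 - 16q + q^2.
AVC is minimized where dAVC/dq = -16 + 2q = 0, at q = 8; min AVC = 93 - 16·8 + 8^2 = ¥29.
Because ¥73 ≥ ¥29, revenue can cover variable cost; the firm operates.
Solving P = MC: 20 - 32q + 3q^2 = 0 ⇒ q = 2/3 or 10. On the upward-sloping branch, q* = 10.
Check: AVC at q = 10 is ¥33 ≤ P, so revenue covers variable cost.
Profit = P·q − TC = 73·10 − 478 = ¥252.

Produce at q = 10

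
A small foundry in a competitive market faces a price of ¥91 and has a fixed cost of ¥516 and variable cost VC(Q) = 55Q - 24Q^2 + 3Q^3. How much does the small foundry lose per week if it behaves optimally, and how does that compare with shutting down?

AVC = 55 - 24Q + 3Q^2 has its minimum ¥7 at Q = 4; price ¥91 clears that bar, so the firm operates.
With MC = 55 - 48Q + 9Q^2, P = MC on the upward-sloping part at Q* = 6.
TR = 91·6 = 546. TC = 516 + 114 = 630. Profit = 546 − 630 = -¥84.
By producing, the firm covers all variable cost plus ¥432 of fixed cost; shutting down would lose the full ¥516.

Profit = -¥84 at Q = 6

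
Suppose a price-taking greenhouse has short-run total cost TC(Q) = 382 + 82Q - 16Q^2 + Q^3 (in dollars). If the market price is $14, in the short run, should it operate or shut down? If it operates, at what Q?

Shut down

Variable cost is VC = 82Q - 16Q^2 + Q^3, so AVC = VC/Q = 82 - 16Q + Q^2 and MC = dTC/dQ = 82 - 32Q + 3Q^2.
AVC hits its minimum where MC = AVC, at Q = 8, giving min AVC = 82 - 16·8 + 8^2 = $18.
Since P = $14 < min AVC = $18, price fails to cover variable cost at any output.
Shutting down limits the loss to fixed cost, $382.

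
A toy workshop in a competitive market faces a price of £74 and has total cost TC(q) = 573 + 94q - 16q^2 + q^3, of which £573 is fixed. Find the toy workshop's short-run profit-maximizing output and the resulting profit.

AVC = 94 - 16q + q^2 has its minimum £30 at q = 8; price £74 clears that bar, so the firm operates.
MC = 94 - 32q + 3q^2. Setting P = MC and taking the root on the rising branch gives q* = 10.
TR = 74·10 = 740. TC = 573 + 340 = 913. Profit = 740 − 913 = -£173.
By producing, the firm covers all variable cost plus £400 of fixed cost; shutting down would lose the full £573.

Profit = -£173 at q = 10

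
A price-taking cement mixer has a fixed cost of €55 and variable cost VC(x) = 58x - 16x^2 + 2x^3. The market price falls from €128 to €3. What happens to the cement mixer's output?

Output falls from 7 to 0 (the firm shuts down)

AVC = 58 - 16x + 2x^2, minimized at x = 4 where min AVC = €26. MC = 58 - 32x + 6x^2.
At P = €128 ≥ min AVC, set P = MC on the rising branch: x = 7.
At P = €3 < min AVC = €26, price no longer covers variable cost at any output, so the firm shuts down: x = 0.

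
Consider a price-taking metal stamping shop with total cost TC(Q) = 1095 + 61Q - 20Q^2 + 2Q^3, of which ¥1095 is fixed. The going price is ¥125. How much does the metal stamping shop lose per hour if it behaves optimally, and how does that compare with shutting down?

AVC = 61 - 20Q + 2Q^2 has its minimum ¥11 at Q = 5; price ¥125 clears that bar, so the firm operates.
With MC = 61 - 40Q + 6Q^2, P = MC on the upward-sloping part at Q* = 8.
TR = 125·8 = 1000. TC = 1095 + 232 = 1327. Profit = 1000 − 1327 = -¥327.
Shutting down would mean losing the fixed cost of ¥1095, so operating at a loss of ¥327 is better by ¥768.

Profit = -¥327 at Q = 8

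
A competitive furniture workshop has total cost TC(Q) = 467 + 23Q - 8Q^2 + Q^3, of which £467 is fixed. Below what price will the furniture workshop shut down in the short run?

Short-run supply begins at min AVC. From VC = 23Q - 8Q^2 + Q^3, AVC = 23 - 8Q + Q^2.
dAVC/dQ = -8 + 2Q = 0 gives Q = 4. min AVC = 23 - 8·4 + 4^2 = 7.
So the shutdown price is £7.

£7 per unit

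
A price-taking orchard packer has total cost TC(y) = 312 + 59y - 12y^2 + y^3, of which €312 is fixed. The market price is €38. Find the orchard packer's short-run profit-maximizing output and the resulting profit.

AVC = 59 - 12y + y^2; min AVC = €23 at y = 6. Since P = €38 ≥ min AVC, the firm produces.
MC = 59 - 24y + 3y^2. Setting P = MC and taking the root on the rising branch gives y* = 7.
TR = 38·7 = 266. TC = 312 + 168 = 480. Profit = 266 − 480 = -€214.
By producing, the firm covers all variable cost plus €98 of fixed cost; shutting down would lose the full €312.

Profit = -€214 at y = 7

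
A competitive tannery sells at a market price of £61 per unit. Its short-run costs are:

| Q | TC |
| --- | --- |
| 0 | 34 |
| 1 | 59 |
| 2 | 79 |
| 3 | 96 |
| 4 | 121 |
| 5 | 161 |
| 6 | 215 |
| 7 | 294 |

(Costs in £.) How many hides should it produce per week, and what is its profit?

Compute π = P·Q − TC at each output: Q=0: -34; Q=1: 2; Q=2: 43; Q=3: 87; Q=4: 123; Q=5: 144; Q=6: 151; Q=7: 133.
Profit is maximized at Q = 6. AVC there is 181/6 = £30.17 ≤ P, so producing beats shutting down (which would give -£34).

Q = 6; profit = £151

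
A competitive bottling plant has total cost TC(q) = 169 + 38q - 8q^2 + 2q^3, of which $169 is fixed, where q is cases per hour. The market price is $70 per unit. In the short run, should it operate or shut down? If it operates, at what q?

Strip out fixed cost: VC = 38q - 8q^2 + 2q^3. Then AVC = 38 - 8q + 2q^2 and MC = 38 - 16q + 6q^2.
The AVC parabola has its vertex at q = 8/4 = 2, where AVC = 38 - 8·2 + 2·2^2 = $30.
Because $70 ≥ $30, revenue can cover variable cost; the firm operates.
Solving P = MC: -32 - 16q + 6q^2 = 0 ⇒ q = -4/3 or 4. On the upward-sloping branch, q* = 4.
Check: AVC at q = 4 is $38 ≤ P, so revenue covers variable cost.
Profit = P·q − TC = 70·4 − 321 = -$41, a loss, but smaller than the $169 fixed cost the firm would lose by shutting down.

Produce at q = 4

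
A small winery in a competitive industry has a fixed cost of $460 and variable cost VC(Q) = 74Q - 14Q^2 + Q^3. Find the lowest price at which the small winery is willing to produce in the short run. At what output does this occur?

$25 per unit, at Q = 7

The firm shuts down when price falls below the minimum of average variable cost. AVC = VC/Q = 74 - 14Q + Q^2.
At the minimum of AVC, MC = AVC. MC = 74 - 28Q + 3Q^2; setting MC = AVC gives 2Q^2 - 14Q = 0, so Q = 7. min AVC = 25.
So the shutdown price is $25.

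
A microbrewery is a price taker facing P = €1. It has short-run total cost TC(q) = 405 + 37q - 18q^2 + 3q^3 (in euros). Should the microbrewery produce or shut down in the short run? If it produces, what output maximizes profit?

Strip out fixed cost: VC = 37q - 18q^2 + 3q^3. Then AVC = 37 - 18q + 3q^2 and MC = 37 - 36q + 9q^2.
AVC is minimized where dAVC/dq = -18 + 6q = 0, at q = 3; min AVC = 37 - 18·3 + 3·3^2 = €10.
With P < min AVC (€1 < €10), every unit sold adds to the loss.
Shutting down limits the loss to fixed cost, €405.

Shut down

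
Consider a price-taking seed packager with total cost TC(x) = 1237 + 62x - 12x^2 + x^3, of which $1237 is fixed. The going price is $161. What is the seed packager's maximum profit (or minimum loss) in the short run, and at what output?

Profit = -$27 at x = 11

AVC = 62 - 12x + x^2; min AVC = $26 at x = 6. Since P = $161 ≥ min AVC, the firm produces.
With MC = 62 - 24x + 3x^2, P = MC on the upward-sloping part at x* = 11.
TR = 161·11 = 1771. TC = 1237 + 561 = 1798. Profit = 1771 − 1798 = -$27.
By producing, the firm covers all variable cost plus $1210 of fixed cost; shutting down would lose the full $1237.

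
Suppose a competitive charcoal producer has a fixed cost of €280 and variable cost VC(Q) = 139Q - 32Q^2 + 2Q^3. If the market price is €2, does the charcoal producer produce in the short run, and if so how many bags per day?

Shut down

Strip out fixed cost: VC = 139Q - 32Q^2 + 2Q^3. Then AVC = 139 - 32Q + 2Q^2 and MC = 139 - 64Q + 6Q^2.
AVC is minimized where dAVC/dQ = -32 + 4Q = 0, at Q = 8; min AVC = 139 - 32·8 + 2·8^2 = €11.
With P < min AVC (€2 < €11), every unit sold adds to the loss.
Best response: produce nothing and absorb the €280 fixed cost.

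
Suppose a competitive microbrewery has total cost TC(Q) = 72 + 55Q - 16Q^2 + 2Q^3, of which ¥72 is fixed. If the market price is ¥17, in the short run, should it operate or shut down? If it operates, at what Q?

From TC, MC = TC'(Q) = 55 - 32Q + 6Q^2 and AVC = VC/Q = 55 - 16Q + 2Q^2.
The AVC parabola has its vertex at Q = 16/4 = 4, where AVC = 55 - 16·4 + 2·4^2 = ¥23.
P = ¥17 lies below min AVC = ¥23; no output level covers variable cost.
The firm minimizes its loss by shutting down and losing only its fixed cost of ¥72.

Shut down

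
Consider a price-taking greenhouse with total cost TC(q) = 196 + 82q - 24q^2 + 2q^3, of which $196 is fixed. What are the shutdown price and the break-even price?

Shutdown price = $10; break-even price = $40

AVC = 82 - 24q + 2q^2; minimized at q = 6, giving min AVC = $10. That is the shutdown price.
ATC = 196/q + 82 - 24q + 2q^2. Setting dATC/dq = −196/q^2 − 24 + 4q = 0 gives q = 7 (since 4·7^3 − 24·7^2 = 196).
min ATC = 196/7 + 82 − 24·7 + 2·7^2 = $40. That is the break-even price.
Between these two prices the firm operates at a loss; above $40 it earns a profit.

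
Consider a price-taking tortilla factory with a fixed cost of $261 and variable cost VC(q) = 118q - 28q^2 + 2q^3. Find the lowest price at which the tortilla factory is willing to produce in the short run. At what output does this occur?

$20 per unit, at q = 7

The firm shuts down when price falls below the minimum of average variable cost. AVC = VC/q = 118 - 28q + 2q^2.
At the minimum of AVC, MC = AVC. MC = 118 - 56q + 6q^2; setting MC = AVC gives 4q^2 - 28q = 0, so q = 7. min AVC = 20.
The firm shuts down for any P below $20.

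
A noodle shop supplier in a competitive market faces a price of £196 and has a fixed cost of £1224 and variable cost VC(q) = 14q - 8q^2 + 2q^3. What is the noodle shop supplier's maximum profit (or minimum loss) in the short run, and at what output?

AVC = 14 - 8q + 2q^2; min AVC = £6 at q = 2. Since P = £196 ≥ min AVC, the firm produces.
With MC = 14 - 16q + 6q^2, P = MC on the upward-sloping part at q* = 7.
TR = 196·7 = 1372. TC = 1224 + 392 = 1616. Profit = 1372 − 1616 = -£244.
Shutting down would mean losing the fixed cost of £1224, so operating at a loss of £244 is better by £980.

Profit = -£244 at q = 7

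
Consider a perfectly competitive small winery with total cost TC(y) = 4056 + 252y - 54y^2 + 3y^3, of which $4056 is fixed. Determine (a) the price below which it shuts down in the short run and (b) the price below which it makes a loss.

Shutdown price = min AVC. AVC = 252 - 54y + 3y^2, with vertex at y = 9 and minimum $9.
ATC = 4056/y + 252 - 54y + 3y^2. Setting dATC/dy = −4056/y^2 − 54 + 6y = 0 gives y = 13 (since 6·13^3 − 54·13^2 = 4056).
min ATC = 4056/13 + 252 − 54·13 + 3·13^2 = $369. That is the break-even price.
Between these two prices the firm operates at a loss; above $369 it earns a profit.

Shutdown price = $9; break-even price = $369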